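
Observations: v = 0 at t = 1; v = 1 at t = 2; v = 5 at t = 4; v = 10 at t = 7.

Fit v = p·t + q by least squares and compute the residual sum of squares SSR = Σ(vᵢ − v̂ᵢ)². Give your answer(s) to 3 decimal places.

From the data, Σt·t = 70, Σt = 14, Σ1 = 4.
For Xᵀv: Σt·v = 92, Σv = 16.
So XᵀX·[p, q]ᵀ = Xᵀv: [[70, 14]; [14, 4]]·[p, q]ᵀ = [92, 16]ᵀ.
Determinant 70·4 − 14² = 84.
p = (92·4 − 14·16)/84 = 12/7; q = (70·16 − 14·92)/84 = -2.
Residuals: 2/7, -3/7, 1/7, 0; SSR = 2/7.

SSR = 0.286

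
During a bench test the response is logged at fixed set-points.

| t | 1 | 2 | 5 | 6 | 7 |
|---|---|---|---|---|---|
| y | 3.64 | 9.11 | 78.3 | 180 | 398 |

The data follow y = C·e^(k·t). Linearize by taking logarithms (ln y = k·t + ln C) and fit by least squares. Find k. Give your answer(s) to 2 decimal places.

k = 0.77

With ln yᵢ as the transformed response and tᵢ as the regressor:
Over the data: Σt = 21.0000, Σ(t)² = 115.0000, Σln y = 19.0413, Σt·ln y = 100.5764.
Normal system: [[115.0000, 21.0000]; [21.0000, 5]]·[k, ln C]ᵀ = [100.5764, 19.0413]ᵀ.
Solving (det = 134.0000): k = 0.76876, ln C = 0.57946.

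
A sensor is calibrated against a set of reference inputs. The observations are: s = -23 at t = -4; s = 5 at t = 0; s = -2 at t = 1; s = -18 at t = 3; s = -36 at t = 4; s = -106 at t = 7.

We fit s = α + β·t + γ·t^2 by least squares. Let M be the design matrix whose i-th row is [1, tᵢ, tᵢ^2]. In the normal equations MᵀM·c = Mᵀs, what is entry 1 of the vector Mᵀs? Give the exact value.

Entry 1 ↔ basis 1, so (Mᵀs)_{1} = Σᵢ sᵢ = (1)·(-23) + (1)·(5) + (1)·(-2) + (1)·(-18) + (1)·(-36) + (1)·(-106) = -180.

-180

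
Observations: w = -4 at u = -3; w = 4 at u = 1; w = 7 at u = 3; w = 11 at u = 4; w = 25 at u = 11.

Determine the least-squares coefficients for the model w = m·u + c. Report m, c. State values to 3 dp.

m = 2.084, c = 1.931

Setting ∂/∂m … = 0 gives: 156·m + 16·c = 356;  16·m + 5·c = 43.
(Σu·u = 156, Σu = 16, Σ1 = 5, Σu·w = 356, Σw = 43.)
Eliminating c: 5·(row 1) − 16·(row 2) gives 524·m = 5·356 − 16·43 = 1092, so m = 273/131.
Then c = (43 − 16·(273/131))/5 = 253/131.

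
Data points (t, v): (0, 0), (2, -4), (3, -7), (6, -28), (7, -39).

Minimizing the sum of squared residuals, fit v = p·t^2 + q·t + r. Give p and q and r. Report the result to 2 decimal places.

The normal system MᵀM·[p, q, r]ᵀ = Mᵀv is [[3794, 594, 98]; [594, 98, 18]; [98, 18, 5]]·[p, q, r]ᵀ = [-2998, -470, -78]ᵀ.
Inverting the 3×3 Gram matrix, [p, q, r]ᵀ = [-491/627, -2/209, -136/627]ᵀ.

p = -0.78, q = -0.01, r = -0.22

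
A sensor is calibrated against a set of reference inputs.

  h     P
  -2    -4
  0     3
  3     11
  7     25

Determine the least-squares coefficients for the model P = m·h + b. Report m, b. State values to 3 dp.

m = 3.174, b = 2.402

Sums needed: Σh·h = 62, Σh = 8, Σ1 = 4.
Right-hand side: Σh·P = 216, ΣP = 35.
det = 62·4 − 8² = 184.
m = (216·4 − 8·35)/184 = 73/23; b = (62·35 − 8·216)/184 = 221/92.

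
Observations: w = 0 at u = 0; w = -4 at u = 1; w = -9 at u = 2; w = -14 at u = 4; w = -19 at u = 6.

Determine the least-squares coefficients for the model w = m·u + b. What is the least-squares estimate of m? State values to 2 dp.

The normal system MᵀM·[m, b]ᵀ = Mᵀw is [[57, 13]; [13, 5]]·[m, b]ᵀ = [-192, -46]ᵀ.
Determinant 57·5 − 13² = 116.
m = ((-192)·5 − 13·(-46))/116 = -181/58; b = (57·(-46) − 13·(-192))/116 = -63/58.

m = -3.12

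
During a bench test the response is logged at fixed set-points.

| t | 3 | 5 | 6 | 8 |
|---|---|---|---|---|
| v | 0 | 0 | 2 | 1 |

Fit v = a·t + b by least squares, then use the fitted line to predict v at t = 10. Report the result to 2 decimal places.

From the data, Σt·t = 134, Σt = 22, Σ1 = 4.
Moment sums: Σt·v = 20, Σv = 3.
So MᵀM·[a, b]ᵀ = Mᵀv: [[134, 22]; [22, 4]]·[a, b]ᵀ = [20, 3]ᵀ.
Eliminating b: 4·(row 1) − 22·(row 2) gives 52·a = 4·20 − 22·3 = 14, so a = 7/26.
Then b = (3 − 22·(7/26))/4 = -19/26.
At t = 10: v̂ = (7/26)·(10) + (-19/26)·(1) = 51/26.

v̂ = 1.96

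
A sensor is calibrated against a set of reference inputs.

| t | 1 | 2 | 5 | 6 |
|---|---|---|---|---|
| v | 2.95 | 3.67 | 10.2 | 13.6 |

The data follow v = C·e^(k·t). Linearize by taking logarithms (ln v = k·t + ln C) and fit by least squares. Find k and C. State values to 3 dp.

k = 0.315, C = 2.067

With ln vᵢ as the transformed response and tᵢ as the regressor:
AᵀA = [[66.0000, 14.0000]; [14.0000, 4]], rhs = [30.9545, 7.3145]ᵀ  (here Σt = 14.0000, Σ(t)² = 66.0000, Σln v = 7.3145, Σt·ln v = 30.9545).
Solving (det = 68.0000): k = 0.31494, ln C = 0.72633, so C = exp(0.72633) = 2.06748.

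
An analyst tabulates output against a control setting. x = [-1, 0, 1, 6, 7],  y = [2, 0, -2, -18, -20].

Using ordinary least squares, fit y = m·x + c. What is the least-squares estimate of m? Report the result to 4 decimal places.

m = -2.8797

Setting ∂/∂m … = 0 gives: 87·m + 13·c = -252;  13·m + 5·c = -38.
(Σx·x = 87, Σx = 13, Σ1 = 5, Σx·y = -252, Σy = -38.)
det = 87·5 − 13² = 266.
m = ((-252)·5 − 13·(-38))/266 = -383/133; c = (87·(-38) − 13·(-252))/266 = -15/133.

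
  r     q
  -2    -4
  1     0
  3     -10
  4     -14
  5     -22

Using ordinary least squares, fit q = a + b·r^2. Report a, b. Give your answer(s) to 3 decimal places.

With design matrix M, MᵀM = [[5, 55]; [55, 979]] and Mᵀq = [-50, -880]ᵀ.
Eliminating b: 979·(row 1) − 55·(row 2) gives 1870·a = 979·(-50) − 55·(-880) = -550, so a = -5/17.
Then b = ((-880) − 55·(-5/17))/979 = -15/17.

a = -0.294, b = -0.882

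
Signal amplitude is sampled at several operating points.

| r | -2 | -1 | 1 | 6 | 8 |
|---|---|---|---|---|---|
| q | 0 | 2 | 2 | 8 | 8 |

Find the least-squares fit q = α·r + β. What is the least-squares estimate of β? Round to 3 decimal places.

With design matrix A, AᵀA = [[106, 12]; [12, 5]] and Aᵀq = [112, 20]ᵀ.
det = 106·5 − 12² = 386.
α = (112·5 − 12·20)/386 = 160/193; β = (106·20 − 12·112)/386 = 388/193.

β = 2.010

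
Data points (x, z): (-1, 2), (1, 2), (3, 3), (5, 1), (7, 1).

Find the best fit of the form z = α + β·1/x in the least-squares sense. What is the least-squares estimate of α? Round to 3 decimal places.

The normal equations are: 5·α + (71/105)·β = 9;  (71/105)·α + (23941/11025)·β = 47/35.
Δ = 5·(23941/11025) − (71/105)² = 114664/11025.
α = (9·(23941/11025) − (71/105)·(47/35))/(114664/11025) = 9339/5212; β = (5·(47/35) − (71/105)·9)/(114664/11025) = 315/5212.

α = 1.792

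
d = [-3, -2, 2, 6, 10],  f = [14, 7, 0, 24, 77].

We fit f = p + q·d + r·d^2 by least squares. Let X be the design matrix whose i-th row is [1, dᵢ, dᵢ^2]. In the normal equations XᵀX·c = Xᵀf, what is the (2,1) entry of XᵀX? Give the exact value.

13

Row 2 ↔ basis d, column 1 ↔ basis 1, so (XᵀX)_{2,1} = Σᵢ d = (-3)·(1) + (-2)·(1) + (2)·(1) + (6)·(1) + (10)·(1) = 13.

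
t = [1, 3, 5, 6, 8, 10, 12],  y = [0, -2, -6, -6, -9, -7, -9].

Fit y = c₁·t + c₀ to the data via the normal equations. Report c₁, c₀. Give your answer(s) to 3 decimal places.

The normal system XᵀX·[c₁, c₀]ᵀ = Xᵀy is [[379, 45]; [45, 7]]·[c₁, c₀]ᵀ = [-322, -39]ᵀ.
det = 379·7 − 45² = 628.
c₁ = ((-322)·7 − 45·(-39))/628 = -499/628; c₀ = (379·(-39) − 45·(-322))/628 = -291/628.

c₁ = -0.795, c₀ = -0.463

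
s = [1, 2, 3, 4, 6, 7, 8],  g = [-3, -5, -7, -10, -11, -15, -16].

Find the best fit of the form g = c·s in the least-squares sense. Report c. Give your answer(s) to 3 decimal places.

From the data, Σs·s = 179.
For Mᵀg: Σs·g = -373.
c = (-373)/179 = -2.0838.

c = -2.084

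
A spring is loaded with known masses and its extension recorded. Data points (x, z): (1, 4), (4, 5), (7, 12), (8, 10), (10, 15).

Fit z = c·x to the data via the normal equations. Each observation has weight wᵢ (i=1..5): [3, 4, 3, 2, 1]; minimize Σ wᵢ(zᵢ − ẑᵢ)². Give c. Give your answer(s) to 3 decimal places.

c = 1.480

Entries of MᵀWM: Σwᵢ·x·x = 442.
Moment sums: Σwᵢ·x·z = 654.
c = 654/442 = 1.47964.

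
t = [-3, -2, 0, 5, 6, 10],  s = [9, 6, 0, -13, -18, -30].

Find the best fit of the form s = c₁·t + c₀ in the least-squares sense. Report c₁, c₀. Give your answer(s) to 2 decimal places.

c₁ = -2.96, c₀ = 0.24

AᵀA·[c₁, c₀]ᵀ = Aᵀs reads: 174·c₁ + 16·c₀ = -512;  16·c₁ + 6·c₀ = -46.
det = 174·6 − 16² = 788.
c₁ = ((-512)·6 − 16·(-46))/788 = -584/197; c₀ = (174·(-46) − 16·(-512))/788 = 47/197.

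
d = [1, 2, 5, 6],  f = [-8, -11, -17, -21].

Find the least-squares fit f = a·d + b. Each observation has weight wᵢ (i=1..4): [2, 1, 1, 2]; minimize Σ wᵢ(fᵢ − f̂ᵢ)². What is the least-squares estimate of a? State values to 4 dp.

Entries of XᵀWX: Σwᵢ·d·d = 103, Σwᵢ·d = 21, Σwᵢ·1 = 6.
Moment sums: Σwᵢ·d·f = -375, Σwᵢ·f = -86.
Normal equations: [[103, 21]; [21, 6]]·[a, b]ᵀ = [-375, -86]ᵀ.
Determinant 103·6 − 21² = 177.
a = ((-375)·6 − 21·(-86))/177 = -148/59; b = (103·(-86) − 21·(-375))/177 = -983/177.

a = -2.5085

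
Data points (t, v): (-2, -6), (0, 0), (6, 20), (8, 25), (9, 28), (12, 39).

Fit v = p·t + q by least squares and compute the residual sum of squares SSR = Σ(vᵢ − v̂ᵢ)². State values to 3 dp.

Setting ∂/∂p … = 0 gives: 329·p + 33·q = 1052;  33·p + 6·q = 106.
(Σt·t = 329, Σt = 33, Σ1 = 6, Σt·v = 1052, Σv = 106.)
Δ = 329·6 − 33² = 885.
p = (1052·6 − 33·106)/885 = 938/295; q = (329·106 − 33·1052)/885 = 158/885.
Residuals: 32/177, -158/885, 658/885, -109/177, -704/885, 589/885; SSR = 1834/885.

SSR = 2.072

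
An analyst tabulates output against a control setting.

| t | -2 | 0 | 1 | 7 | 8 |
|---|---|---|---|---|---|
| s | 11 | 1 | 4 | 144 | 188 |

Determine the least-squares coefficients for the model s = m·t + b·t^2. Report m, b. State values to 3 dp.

Entries of AᵀA: Σt·t = 118, Σt·t^2 = 848, Σt^2·t^2 = 6514.
Moment sums: Σt·s = 2494, Σt^2·s = 19136.
Normal equations: [[118, 848]; [848, 6514]]·[m, b]ᵀ = [2494, 19136]ᵀ.
Eliminating b: 6514·(row 1) − 848·(row 2) gives 49548·m = 6514·2494 − 848·19136 = 18588, so m = 1549/4129.
Then b = (19136 − 848·(1549/4129))/6514 = 11928/4129.

m = 0.375, b = 2.889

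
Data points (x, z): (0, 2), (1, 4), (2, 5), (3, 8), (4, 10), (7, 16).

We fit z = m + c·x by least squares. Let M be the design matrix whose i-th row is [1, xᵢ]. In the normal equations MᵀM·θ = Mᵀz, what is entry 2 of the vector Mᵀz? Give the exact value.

Entry 2 ↔ basis x, so (Mᵀz)_{2} = Σᵢ (x)·zᵢ = (0)·(2) + (1)·(4) + (2)·(5) + (3)·(8) + (4)·(10) + (7)·(16) = 190.

190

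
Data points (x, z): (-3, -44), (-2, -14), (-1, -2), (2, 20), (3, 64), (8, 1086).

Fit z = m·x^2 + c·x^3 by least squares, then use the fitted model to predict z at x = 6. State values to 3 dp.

ẑ = 467.430

With design matrix A, AᵀA = [[4291, 32767]; [32767, 263731]] and Aᵀz = [69706, 559222]ᵀ.
Eliminating c: 263731·(row 1) − 32767·(row 2) gives 57993432·m = 263731·69706 − 32767·559222 = 59605812, so m = 709593/690398.
Then c = (559222 − 32767·(709593/690398))/263731 = 1375775/690398.
At x = 6: ẑ = (709593/690398)·(36) + (1375775/690398)·(216) = 161356374/345199.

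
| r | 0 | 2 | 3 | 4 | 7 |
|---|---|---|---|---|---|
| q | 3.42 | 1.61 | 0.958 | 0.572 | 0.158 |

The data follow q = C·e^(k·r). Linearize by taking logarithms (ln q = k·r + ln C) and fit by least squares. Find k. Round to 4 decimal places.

With ln qᵢ as the transformed response and rᵢ as the regressor:
Over the data: Σr = 16.0000, Σ(r)² = 78.0000, Σln q = -0.7408, Σr·ln q = -14.3268.
Normal system: [[78.0000, 16.0000]; [16.0000, 5]]·[k, ln C]ᵀ = [-14.3268, -0.7408]ᵀ.
Δ = 78.0000·5 − (16.0000)² = 134.0000; k = (-14.3268·5 − 16.0000·-0.7408)/134.0000 = -0.44613, ln C = (78.0000·-0.7408 − 16.0000·-14.3268)/134.0000 = 1.27945.

k = -0.4461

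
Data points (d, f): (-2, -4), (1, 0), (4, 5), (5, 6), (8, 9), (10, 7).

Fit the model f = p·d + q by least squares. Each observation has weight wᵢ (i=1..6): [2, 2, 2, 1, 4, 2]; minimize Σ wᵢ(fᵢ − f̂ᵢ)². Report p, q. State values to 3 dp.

p = 1.070, q = -0.724

With design matrix A, AᵀWA = [[523, 63]; [63, 13]] and AᵀWf = [514, 58]ᵀ.
det = 523·13 − 63² = 2830.
p = (514·13 − 63·58)/2830 = 1514/1415; q = (523·58 − 63·514)/2830 = -1024/1415.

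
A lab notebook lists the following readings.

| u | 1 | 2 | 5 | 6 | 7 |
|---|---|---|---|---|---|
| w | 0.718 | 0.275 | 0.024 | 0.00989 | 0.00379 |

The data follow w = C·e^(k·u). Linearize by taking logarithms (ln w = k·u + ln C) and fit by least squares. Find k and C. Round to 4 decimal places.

k = -0.8584, C = 1.6427

Linearized form: ln w = k·u + ln C. From the 5 transformed points,
Σu = 21.0000, Σ(u)² = 115.0000, Σln w = -15.5436, Σu·ln w = -88.2869.
Equations: 115.0000·k + 21.0000·ln C = -88.2869;  21.0000·k + 5·ln C = -15.5436.
Solving (det = 134.0000): k = -0.85835, ln C = 0.49635, so C = exp(0.49635) = 1.64272.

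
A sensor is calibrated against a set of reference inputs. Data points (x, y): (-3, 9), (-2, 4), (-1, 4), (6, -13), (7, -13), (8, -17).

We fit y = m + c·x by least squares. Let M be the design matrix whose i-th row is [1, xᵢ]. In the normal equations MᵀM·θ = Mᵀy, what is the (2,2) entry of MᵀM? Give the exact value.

Row 2 ↔ basis x, column 2 ↔ basis x, so (MᵀM)_{2,2} = Σᵢ (x)·(x) = (-3)·(-3) + (-2)·(-2) + (-1)·(-1) + (6)·(6) + (7)·(7) + (8)·(8) = 163.

163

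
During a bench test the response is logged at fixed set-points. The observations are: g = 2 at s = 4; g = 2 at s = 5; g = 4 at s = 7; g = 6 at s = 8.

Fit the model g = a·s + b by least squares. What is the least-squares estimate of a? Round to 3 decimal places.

With design matrix X, XᵀX = [[154, 24]; [24, 4]] and Xᵀg = [94, 14]ᵀ.
Eliminating b: 4·(row 1) − 24·(row 2) gives 40·a = 4·94 − 24·14 = 40, so a = 1.
Then b = (14 − 24·1)/4 = -5/2.

a = 1.000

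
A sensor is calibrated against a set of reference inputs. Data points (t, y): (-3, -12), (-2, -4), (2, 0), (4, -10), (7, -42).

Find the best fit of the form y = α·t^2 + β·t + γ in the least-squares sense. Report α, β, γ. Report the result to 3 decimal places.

The normal equations are: 2770·α + 380·β + 82·γ = -2342;  380·α + 82·β + 8·γ = -290;  82·α + 8·β + 5·γ = -68.
(Σt^2·t^2 = 2770, Σt^2·t = 380, Σt^2 = 82, Σt·t = 82, Σt = 8, Σ1 = 5, Σt^2·y = -2342, Σt·y = -290, Σy = -68.)
Solving the 3×3 system (Gaussian elimination) gives α = -49765/45903, β = 58727/45903, γ = 32634/15301.

α = -1.084, β = 1.279, γ = 2.133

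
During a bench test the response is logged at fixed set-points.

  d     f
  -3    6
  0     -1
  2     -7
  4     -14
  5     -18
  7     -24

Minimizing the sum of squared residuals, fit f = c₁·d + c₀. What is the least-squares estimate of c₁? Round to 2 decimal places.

c₁ = -3.07

The normal system AᵀA·[c₁, c₀]ᵀ = Aᵀf is [[103, 15]; [15, 6]]·[c₁, c₀]ᵀ = [-346, -58]ᵀ.
Eliminating c₀: 6·(row 1) − 15·(row 2) gives 393·c₁ = 6·(-346) − 15·(-58) = -1206, so c₁ = -402/131.
Then c₀ = ((-58) − 15·(-402/131))/6 = -784/393.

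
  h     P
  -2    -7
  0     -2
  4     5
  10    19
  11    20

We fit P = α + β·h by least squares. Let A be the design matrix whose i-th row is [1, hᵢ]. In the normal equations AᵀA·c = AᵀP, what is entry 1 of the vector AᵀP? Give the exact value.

35

Entry 1 ↔ basis 1, so (AᵀP)_{1} = Σᵢ Pᵢ = (1)·(-7) + (1)·(-2) + (1)·(5) + (1)·(19) + (1)·(20) = 35.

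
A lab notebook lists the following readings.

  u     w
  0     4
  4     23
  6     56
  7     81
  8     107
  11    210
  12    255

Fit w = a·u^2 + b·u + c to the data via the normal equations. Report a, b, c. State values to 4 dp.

Entries of MᵀM: Σu^2·u^2 = 43426, Σu^2·u = 4194, Σu^2 = 430, Σu·u = 430, Σu = 48, Σ1 = 7.
For Mᵀw: Σu^2·w = 75331, Σu·w = 7221, Σw = 736.
MᵀM·[a, b, c]ᵀ = Mᵀw becomes [[43426, 4194, 430]; [4194, 430, 48]; [430, 48, 7]]·[a, b, c]ᵀ = [75331, 7221, 736]ᵀ.
Solving the 3×3 system (Gaussian elimination) gives a = 48130/24013, b = -153381/48026, c = 8556/2183.

a = 2.0043, b = -3.1937, c = 3.9194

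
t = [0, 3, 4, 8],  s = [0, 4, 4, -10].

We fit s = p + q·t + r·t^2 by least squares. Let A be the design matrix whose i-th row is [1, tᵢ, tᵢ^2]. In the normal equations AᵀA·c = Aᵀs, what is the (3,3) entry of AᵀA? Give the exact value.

Row 3 ↔ basis t^2, column 3 ↔ basis t^2, so (AᵀA)_{3,3} = Σᵢ (t^2)·(t^2) = (0)·(0) + (9)·(9) + (16)·(16) + (64)·(64) = 4433.

4433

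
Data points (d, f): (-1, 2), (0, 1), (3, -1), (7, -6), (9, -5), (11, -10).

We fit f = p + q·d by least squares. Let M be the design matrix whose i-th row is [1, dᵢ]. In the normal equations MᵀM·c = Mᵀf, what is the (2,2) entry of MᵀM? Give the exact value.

Row 2 ↔ basis d, column 2 ↔ basis d, so (MᵀM)_{2,2} = Σᵢ (d)·(d) = (-1)·(-1) + (0)·(0) + (3)·(3) + (7)·(7) + (9)·(9) + (11)·(11) = 261.

261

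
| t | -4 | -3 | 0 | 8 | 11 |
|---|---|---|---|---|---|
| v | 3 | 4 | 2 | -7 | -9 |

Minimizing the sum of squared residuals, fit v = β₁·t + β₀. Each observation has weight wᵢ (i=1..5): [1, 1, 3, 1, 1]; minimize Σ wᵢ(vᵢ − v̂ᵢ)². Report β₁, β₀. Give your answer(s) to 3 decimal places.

AᵀWA·[β₁, β₀]ᵀ = AᵀWv reads: 210·β₁ + 12·β₀ = -179;  12·β₁ + 7·β₀ = -3.
(Σwᵢ·t·t = 210, Σwᵢ·t = 12, Σwᵢ·1 = 7, Σwᵢ·t·v = -179, Σwᵢ·v = -3.)
Determinant 210·7 − 12² = 1326.
β₁ = ((-179)·7 − 12·(-3))/1326 = -1217/1326; β₀ = (210·(-3) − 12·(-179))/1326 = 253/221.

β₁ = -0.918, β₀ = 1.145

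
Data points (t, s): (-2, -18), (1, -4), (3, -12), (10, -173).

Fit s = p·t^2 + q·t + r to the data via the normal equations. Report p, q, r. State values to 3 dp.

p = -1.999, q = 3.104, r = -4.099

AᵀA·[p, q, r]ᵀ = Aᵀs reads: 10098·p + 1020·q + 114·r = -17484;  1020·p + 114·q + 12·r = -1734;  114·p + 12·q + 4·r = -207.
Solving the 3×3 system (Gaussian elimination) gives p = -16553/8282, q = 12853/4141, r = -33951/8282.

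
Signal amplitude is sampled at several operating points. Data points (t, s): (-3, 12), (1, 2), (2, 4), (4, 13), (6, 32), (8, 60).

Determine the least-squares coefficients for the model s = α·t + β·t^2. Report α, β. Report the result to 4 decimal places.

Sums needed: Σt·t = 130, Σt·t^2 = 774, Σt^2·t^2 = 5746.
Moment sums: Σt·s = 698, Σt^2·s = 5326.
Δ = 130·5746 − 774² = 147904.
α = (698·5746 − 774·5326)/147904 = -1744/2311; β = (130·5326 − 774·698)/147904 = 2377/2311.

α = -0.7547, β = 1.0286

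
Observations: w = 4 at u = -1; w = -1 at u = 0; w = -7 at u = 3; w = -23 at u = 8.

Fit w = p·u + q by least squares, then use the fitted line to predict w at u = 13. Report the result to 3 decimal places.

ŵ = -37.071

Normal-equation sums: Σu·u = 74, Σu = 10, Σ1 = 4.
Moment sums: Σu·w = -209, Σw = -27.
Normal equations: [[74, 10]; [10, 4]]·[p, q]ᵀ = [-209, -27]ᵀ.
Determinant 74·4 − 10² = 196.
p = ((-209)·4 − 10·(-27))/196 = -283/98; q = (74·(-27) − 10·(-209))/196 = 23/49.
At u = 13: ŵ = (-283/98)·(13) + (23/49)·(1) = -519/14.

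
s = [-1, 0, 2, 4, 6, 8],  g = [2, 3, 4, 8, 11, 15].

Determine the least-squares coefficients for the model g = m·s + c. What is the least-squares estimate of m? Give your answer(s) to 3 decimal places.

Entries of AᵀA: Σs·s = 121, Σs = 19, Σ1 = 6.
Moment sums: Σs·g = 224, Σg = 43.
Normal equations: [[121, 19]; [19, 6]]·[m, c]ᵀ = [224, 43]ᵀ.
Δ = 121·6 − 19² = 365.
m = (224·6 − 19·43)/365 = 527/365; c = (121·43 − 19·224)/365 = 947/365.

m = 1.444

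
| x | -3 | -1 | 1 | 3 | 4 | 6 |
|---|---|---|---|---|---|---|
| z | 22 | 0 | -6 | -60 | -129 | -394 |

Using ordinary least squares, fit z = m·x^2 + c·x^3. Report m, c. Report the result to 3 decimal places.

m = -2.090, c = -1.478

With design matrix M, MᵀM = [[1716, 8800]; [8800, 52212]] and Mᵀz = [-16596, -95580]ᵀ.
Δ = 1716·52212 − 8800² = 12155792.
m = ((-16596)·52212 − 8800·(-95580))/12155792 = -1587897/759737; c = (1716·(-95580) − 8800·(-16596))/12155792 = -102105/69067.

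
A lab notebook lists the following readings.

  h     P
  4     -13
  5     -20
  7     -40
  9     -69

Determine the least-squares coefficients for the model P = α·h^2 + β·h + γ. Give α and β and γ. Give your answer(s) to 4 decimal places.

Entries of MᵀM: Σh^2·h^2 = 9843, Σh^2·h = 1261, Σh^2 = 171, Σh·h = 171, Σh = 25, Σ1 = 4.
And Σh^2·P = -8257, Σh·P = -1053, ΣP = -142.
MᵀM·[α, β, γ]ᵀ = MᵀP becomes [[9843, 1261, 171]; [1261, 171, 25]; [171, 25, 4]]·[α, β, γ]ᵀ = [-8257, -1053, -142]ᵀ.
Solving the 3×3 system (Gaussian elimination) gives α = -867/796, β = 2369/796, γ = -1500/199.

α = -1.0892, β = 2.9761, γ = -7.5377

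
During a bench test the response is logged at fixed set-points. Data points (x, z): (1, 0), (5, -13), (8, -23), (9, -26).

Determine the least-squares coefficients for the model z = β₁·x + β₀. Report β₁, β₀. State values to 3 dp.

β₁ = -3.265, β₀ = 3.271

Entries of MᵀM: Σx·x = 171, Σx = 23, Σ1 = 4.
For Mᵀz: Σx·z = -483, Σz = -62.
So MᵀM·[β₁, β₀]ᵀ = Mᵀz: [[171, 23]; [23, 4]]·[β₁, β₀]ᵀ = [-483, -62]ᵀ.
Determinant 171·4 − 23² = 155.
β₁ = ((-483)·4 − 23·(-62))/155 = -506/155; β₀ = (171·(-62) − 23·(-483))/155 = 507/155.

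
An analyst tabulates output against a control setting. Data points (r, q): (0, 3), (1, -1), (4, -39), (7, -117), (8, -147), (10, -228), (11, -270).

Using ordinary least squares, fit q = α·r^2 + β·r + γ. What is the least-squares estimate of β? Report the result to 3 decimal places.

Sums needed: Σr^2·r^2 = 31395, Σr^2·r = 3251, Σr^2 = 351, Σr·r = 351, Σr = 41, Σ1 = 7.
For Mᵀq: Σr^2·q = -71236, Σr·q = -7402, Σq = -799.
So MᵀM·[α, β, γ]ᵀ = Mᵀq: [[31395, 3251, 351]; [3251, 351, 41]; [351, 41, 7]]·[α, β, γ]ᵀ = [-71236, -7402, -799]ᵀ.
Solving the 3×3 system (Gaussian elimination) gives α = -707957/353122, β = -1038623/353122, γ = 637998/176561.

β = -2.941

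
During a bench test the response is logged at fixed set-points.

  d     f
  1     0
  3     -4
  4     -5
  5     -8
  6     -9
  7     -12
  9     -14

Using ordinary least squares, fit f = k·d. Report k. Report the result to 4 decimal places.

k = -1.5484

Forming MᵀM = [[217]] and Mᵀf = [-336]ᵀ gives MᵀM·[k]ᵀ = Mᵀf.
Hence k = -336 / 217 ≈ -1.54839.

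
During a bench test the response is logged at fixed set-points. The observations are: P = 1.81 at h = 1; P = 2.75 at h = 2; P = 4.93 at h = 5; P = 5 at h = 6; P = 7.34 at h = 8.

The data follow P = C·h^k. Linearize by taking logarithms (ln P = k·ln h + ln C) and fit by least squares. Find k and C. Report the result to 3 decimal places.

k = 0.636, C = 1.777

With ln Pᵢ as the transformed response and ln hᵢ as the regressor:
Σln h = 6.1738, Σ(ln h)² = 10.6052, Σln P = 6.8030, Σln h·ln P = 10.2975.
Normal system: [[10.6052, 6.1738]; [6.1738, 5]]·[k, ln C]ᵀ = [10.2975, 6.8030]ᵀ.
Δ = 10.6052·5 − (6.1738)² = 14.9105; k = (10.2975·5 − 6.1738·6.8030)/14.9105 = 0.63628, ln C = (10.6052·6.8030 − 6.1738·10.2975)/14.9105 = 0.57496, so C = exp(0.57496) = 1.77706.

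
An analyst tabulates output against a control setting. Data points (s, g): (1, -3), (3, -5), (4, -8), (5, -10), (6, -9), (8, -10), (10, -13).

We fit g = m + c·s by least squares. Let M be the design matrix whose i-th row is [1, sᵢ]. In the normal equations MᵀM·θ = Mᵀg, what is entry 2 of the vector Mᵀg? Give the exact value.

Entry 2 ↔ basis s, so (Mᵀg)_{2} = Σᵢ (s)·gᵢ = (1)·(-3) + (3)·(-5) + (4)·(-8) + (5)·(-10) + (6)·(-9) + (8)·(-10) + (10)·(-13) = -364.

-364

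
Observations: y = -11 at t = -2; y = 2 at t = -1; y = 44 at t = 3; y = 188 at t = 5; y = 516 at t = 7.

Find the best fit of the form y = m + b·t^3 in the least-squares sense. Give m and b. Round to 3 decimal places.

The normal equations are: 5·m + 486·b = 739;  486·m + 134068·b = 201762.
det = 5·134068 − 486² = 434144.
m = (739·134068 − 486·201762)/434144 = 63745/27134; b = (5·201762 − 486·739)/434144 = 81207/54268.

m = 2.349, b = 1.496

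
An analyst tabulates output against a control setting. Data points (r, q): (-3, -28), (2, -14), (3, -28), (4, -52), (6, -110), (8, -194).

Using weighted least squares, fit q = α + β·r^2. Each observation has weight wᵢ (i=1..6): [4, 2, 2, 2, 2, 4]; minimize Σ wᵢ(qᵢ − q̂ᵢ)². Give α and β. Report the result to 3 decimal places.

α = -1.689, β = -3.007

Sums needed: Σwᵢ·1 = 16, Σwᵢ·r^2 = 422, Σwᵢ·r^2·r^2 = 20006.
Right-hand side: Σwᵢ·q = -1296, Σwᵢ·r^2·q = -60872.
Normal equations: [[16, 422]; [422, 20006]]·[α, β]ᵀ = [-1296, -60872]ᵀ.
Eliminating β: 20006·(row 1) − 422·(row 2) gives 142012·α = 20006·(-1296) − 422·(-60872) = -239792, so α = -59948/35503.
Then β = ((-60872) − 422·(-59948/35503))/20006 = -106760/35503.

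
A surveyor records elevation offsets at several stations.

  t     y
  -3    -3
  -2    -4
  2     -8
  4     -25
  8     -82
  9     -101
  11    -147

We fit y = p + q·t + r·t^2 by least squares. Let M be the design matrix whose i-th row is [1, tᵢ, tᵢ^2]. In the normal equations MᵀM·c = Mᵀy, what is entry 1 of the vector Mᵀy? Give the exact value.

-370

Entry 1 ↔ basis 1, so (Mᵀy)_{1} = Σᵢ yᵢ = (1)·(-3) + (1)·(-4) + (1)·(-8) + (1)·(-25) + (1)·(-82) + (1)·(-101) + (1)·(-147) = -370.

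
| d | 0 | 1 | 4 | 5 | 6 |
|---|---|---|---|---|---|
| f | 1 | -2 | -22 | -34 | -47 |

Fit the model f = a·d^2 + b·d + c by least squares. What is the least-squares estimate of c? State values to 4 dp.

c = 0.8337

Forming MᵀM = [[2178, 406, 78]; [406, 78, 16]; [78, 16, 5]] and Mᵀf = [-2896, -542, -104]ᵀ gives MᵀM·[a, b, c]ᵀ = Mᵀf.
Inverting the 3×3 Gram matrix, [a, b, c]ᵀ = [-1767/1624, -2365/1624, 677/812]ᵀ.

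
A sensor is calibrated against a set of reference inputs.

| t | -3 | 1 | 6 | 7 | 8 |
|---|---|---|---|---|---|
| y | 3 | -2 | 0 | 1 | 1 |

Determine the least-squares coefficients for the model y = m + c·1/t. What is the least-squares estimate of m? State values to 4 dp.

m = 1.4014

Sums needed: Σ1 = 5, Σ1/t = 185/168, Σ1/t·1/t = 33161/28224.
For Xᵀy: Σy = 3, Σ1/t·y = -153/56.
Normal equations: [[5, 185/168]; [185/168, 33161/28224]]·[m, c]ᵀ = [3, -153/56]ᵀ.
det = 5·(33161/28224) − (185/168)² = 3655/784.
m = (3·(33161/28224) − (185/168)·(-153/56))/(3655/784) = 30733/21930; c = (5·(-153/56) − (185/168)·3)/(3655/784) = -2660/731.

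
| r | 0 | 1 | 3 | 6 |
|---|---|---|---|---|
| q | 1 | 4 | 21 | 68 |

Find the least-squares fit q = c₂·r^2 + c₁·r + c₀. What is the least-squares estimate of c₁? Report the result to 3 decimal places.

c₁ = 2.121

Entries of MᵀM: Σr^2·r^2 = 1378, Σr^2·r = 244, Σr^2 = 46, Σr·r = 46, Σr = 10, Σ1 = 4.
For Mᵀq: Σr^2·q = 2641, Σr·q = 475, Σq = 94.
MᵀM·[c₂, c₁, c₀]ᵀ = Mᵀq becomes [[1378, 244, 46]; [244, 46, 10]; [46, 10, 4]]·[c₂, c₁, c₀]ᵀ = [2641, 475, 94]ᵀ.
Inverting the 3×3 Gram matrix, [c₂, c₁, c₀]ᵀ = [50/33, 70/33, 17/22]ᵀ.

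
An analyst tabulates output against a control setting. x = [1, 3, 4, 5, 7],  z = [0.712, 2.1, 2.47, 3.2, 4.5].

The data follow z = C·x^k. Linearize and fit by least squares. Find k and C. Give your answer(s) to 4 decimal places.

k = 0.9358, C = 0.7148

Taking logs, ln z = k·ln x + ln C, so regress ln z on ln x.
Σln x = 6.0403, Σ(ln x)² = 9.5056, Σln z = 3.9737, Σln x·ln z = 6.8674.
Equations: 9.5056·k + 6.0403·ln C = 6.8674;  6.0403·k + 5·ln C = 3.9737.
Slope k = (n·Σln x·ln z − Σln x·Σln z)/(n·Σ(ln x)² − (Σln x)²) = (5·6.8674 − 6.0403·3.9737)/11.0434 = 0.93585; ln C = (Σln z − k·Σln x)/n = -0.33581, so C = exp(-0.33581) = 0.71476.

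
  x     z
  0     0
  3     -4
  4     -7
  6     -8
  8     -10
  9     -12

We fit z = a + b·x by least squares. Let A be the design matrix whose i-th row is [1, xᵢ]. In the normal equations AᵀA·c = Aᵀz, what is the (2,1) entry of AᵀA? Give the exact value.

30

Row 2 ↔ basis x, column 1 ↔ basis 1, so (AᵀA)_{2,1} = Σᵢ x = (0)·(1) + (3)·(1) + (4)·(1) + (6)·(1) + (8)·(1) + (9)·(1) = 30.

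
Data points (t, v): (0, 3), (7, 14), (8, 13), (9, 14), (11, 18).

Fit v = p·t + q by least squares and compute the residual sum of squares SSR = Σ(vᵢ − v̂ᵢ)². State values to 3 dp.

SSR = 4.286

MᵀM·[p, q]ᵀ = Mᵀv reads: 315·p + 35·q = 526;  35·p + 5·q = 62.
Δ = 315·5 − 35² = 350.
p = (526·5 − 35·62)/350 = 46/35; q = (315·62 − 35·526)/350 = 16/5.
Residuals: -1/5, 8/5, -5/7, -36/35, 12/35; SSR = 30/7.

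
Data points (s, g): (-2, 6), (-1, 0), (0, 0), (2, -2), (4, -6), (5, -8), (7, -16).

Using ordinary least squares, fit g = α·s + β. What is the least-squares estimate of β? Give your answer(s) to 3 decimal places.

β = 0.654

Normal-equation sums: Σs·s = 99, Σs = 15, Σ1 = 7.
And Σs·g = -192, Σg = -26.
Normal equations: [[99, 15]; [15, 7]]·[α, β]ᵀ = [-192, -26]ᵀ.
Determinant 99·7 − 15² = 468.
α = ((-192)·7 − 15·(-26))/468 = -53/26; β = (99·(-26) − 15·(-192))/468 = 17/26.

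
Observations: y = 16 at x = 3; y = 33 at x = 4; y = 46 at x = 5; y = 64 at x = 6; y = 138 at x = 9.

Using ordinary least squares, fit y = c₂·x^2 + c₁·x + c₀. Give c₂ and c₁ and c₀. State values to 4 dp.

c₂ = 1.3859, c₁ = 3.4419, c₀ = -5.4762

With design matrix M, MᵀM = [[8819, 1161, 167]; [1161, 167, 27]; [167, 27, 5]] and Mᵀy = [15304, 2036, 297]ᵀ.
Solving the 3×3 system (Gaussian elimination) gives c₂ = 5297/3822, c₁ = 4385/1274, c₀ = -115/21.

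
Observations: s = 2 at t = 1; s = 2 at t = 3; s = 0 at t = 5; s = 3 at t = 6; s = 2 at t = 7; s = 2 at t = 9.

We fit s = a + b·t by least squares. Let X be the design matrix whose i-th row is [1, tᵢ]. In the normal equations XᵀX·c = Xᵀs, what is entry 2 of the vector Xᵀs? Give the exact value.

Entry 2 ↔ basis t, so (Xᵀs)_{2} = Σᵢ (t)·sᵢ = (1)·(2) + (3)·(2) + (5)·(0) + (6)·(3) + (7)·(2) + (9)·(2) = 58.

58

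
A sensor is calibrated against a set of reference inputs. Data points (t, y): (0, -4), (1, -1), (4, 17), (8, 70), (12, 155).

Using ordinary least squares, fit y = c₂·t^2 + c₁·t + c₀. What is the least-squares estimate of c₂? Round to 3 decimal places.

Compute the Gram sums: Σt^2·t^2 = 25089, Σt^2·t = 2305, Σt^2 = 225, Σt·t = 225, Σt = 25, Σ1 = 5.
Right-hand side: Σt^2·y = 27071, Σt·y = 2487, Σy = 237.
MᵀM·[c₂, c₁, c₀]ᵀ = Mᵀy becomes [[25089, 2305, 225]; [2305, 225, 25]; [225, 25, 5]]·[c₂, c₁, c₀]ᵀ = [27071, 2487, 237]ᵀ.
Row-reducing yields c₂ = 1303/1300, c₁ = 7753/6500, c₀ = -1192/325.

c₂ = 1.002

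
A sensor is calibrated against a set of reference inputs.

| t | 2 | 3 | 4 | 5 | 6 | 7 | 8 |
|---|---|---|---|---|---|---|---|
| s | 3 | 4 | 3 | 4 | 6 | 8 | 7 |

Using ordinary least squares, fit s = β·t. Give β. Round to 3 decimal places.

β = 0.975

The normal system MᵀM·[β]ᵀ = Mᵀs is [[203]]·[β]ᵀ = [198]ᵀ.
Hence β = 198 / 203 ≈ 0.975369.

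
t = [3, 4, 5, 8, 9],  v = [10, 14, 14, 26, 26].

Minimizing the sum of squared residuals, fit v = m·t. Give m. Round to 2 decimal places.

Compute the Gram sums: Σt·t = 195.
And Σt·v = 598.
Hence m = 598 / 195 ≈ 3.06667.

m = 3.07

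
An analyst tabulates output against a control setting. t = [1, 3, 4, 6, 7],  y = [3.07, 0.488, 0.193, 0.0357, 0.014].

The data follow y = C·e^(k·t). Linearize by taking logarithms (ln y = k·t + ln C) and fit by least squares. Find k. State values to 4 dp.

k = -0.8926

Taking logs, ln y = k·t + ln C, so regress ln y on t.
Σt = 21.0000, Σ(t)² = 111.0000, Σln y = -8.8421, Σt·ln y = -57.4874.
Equations: 111.0000·k + 21.0000·ln C = -57.4874;  21.0000·k + 5·ln C = -8.8421.
Δ = 111.0000·5 − (21.0000)² = 114.0000; k = (-57.4874·5 − 21.0000·-8.8421)/114.0000 = -0.89256, ln C = (111.0000·-8.8421 − 21.0000·-57.4874)/114.0000 = 1.98034.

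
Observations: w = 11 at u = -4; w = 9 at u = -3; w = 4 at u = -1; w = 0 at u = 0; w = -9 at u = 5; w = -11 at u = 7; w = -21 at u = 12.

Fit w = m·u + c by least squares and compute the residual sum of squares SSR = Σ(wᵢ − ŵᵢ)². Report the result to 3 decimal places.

SSR = 8.750

Sums needed: Σu·u = 244, Σu = 16, Σ1 = 7.
Right-hand side: Σu·w = -449, Σw = -17.
Normal equations: [[244, 16]; [16, 7]]·[m, c]ᵀ = [-449, -17]ᵀ.
Determinant 244·7 − 16² = 1452.
m = ((-449)·7 − 16·(-17))/1452 = -87/44; c = (244·(-17) − 16·(-449))/1452 = 23/11.
Residuals: 1, 43/44, -3/44, -23/11, -53/44, 3/4, 7/11; SSR = 35/4.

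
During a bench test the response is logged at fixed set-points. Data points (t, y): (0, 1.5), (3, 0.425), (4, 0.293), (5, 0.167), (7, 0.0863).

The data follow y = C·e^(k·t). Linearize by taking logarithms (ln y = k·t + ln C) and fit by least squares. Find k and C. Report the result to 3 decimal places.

k = -0.414, C = 1.475

Let Y = ln y. Fitting Y = k·t + ln C by least squares:
XᵀX = [[99.0000, 19.0000]; [19.0000, 5]], rhs = [-33.5756, -5.9175]ᵀ  (here Σt = 19.0000, Σ(t)² = 99.0000, Σln y = -5.9175, Σt·ln y = -33.5756).
Solving (det = 134.0000): k = -0.41378, ln C = 0.38886, so C = exp(0.38886) = 1.47530.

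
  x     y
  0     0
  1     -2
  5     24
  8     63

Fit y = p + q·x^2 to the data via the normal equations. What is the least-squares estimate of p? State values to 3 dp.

p = -1.421

AᵀA·[p, q]ᵀ = Aᵀy reads: 4·p + 90·q = 85;  90·p + 4722·q = 4630.
Determinant 4·4722 − 90² = 10788.
p = (85·4722 − 90·4630)/10788 = -2555/1798; q = (4·4630 − 90·85)/10788 = 5435/5394.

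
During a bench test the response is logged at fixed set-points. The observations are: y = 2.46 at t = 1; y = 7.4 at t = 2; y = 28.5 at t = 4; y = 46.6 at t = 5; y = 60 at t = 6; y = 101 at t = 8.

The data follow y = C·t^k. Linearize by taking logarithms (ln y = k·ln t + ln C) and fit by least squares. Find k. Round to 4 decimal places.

k = 1.8178

Linearized form: ln y = k·ln t + ln C. From the 6 transformed points,
Σln t = 7.5601, Σ(ln t)² = 12.5270, Σln y = 18.8026, Σln t·ln y = 29.1470.
Equations: 12.5270·k + 7.5601·ln C = 29.1470;  7.5601·k + 6·ln C = 18.8026.
Δ = 12.5270·6 − (7.5601)² = 18.0074; k = (29.1470·6 − 7.5601·18.8026)/18.0074 = 1.81775, ln C = (12.5270·18.8026 − 7.5601·29.1470)/18.0074 = 0.84337.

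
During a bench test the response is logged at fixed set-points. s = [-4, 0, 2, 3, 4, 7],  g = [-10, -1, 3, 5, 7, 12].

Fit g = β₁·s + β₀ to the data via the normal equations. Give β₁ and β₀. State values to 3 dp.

β₁ = 2.014, β₀ = -1.362

The normal system XᵀX·[β₁, β₀]ᵀ = Xᵀg is [[94, 12]; [12, 6]]·[β₁, β₀]ᵀ = [173, 16]ᵀ.
Eliminating β₀: 6·(row 1) − 12·(row 2) gives 420·β₁ = 6·173 − 12·16 = 846, so β₁ = 141/70.
Then β₀ = (16 − 12·(141/70))/6 = -143/105.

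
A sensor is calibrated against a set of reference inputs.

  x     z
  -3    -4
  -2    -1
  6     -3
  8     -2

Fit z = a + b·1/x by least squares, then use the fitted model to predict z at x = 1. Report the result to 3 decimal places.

Forming AᵀA = [[4, -13/24]; [-13/24, 233/576]] and Aᵀz = [-10, 13/12]ᵀ gives AᵀA·[a, b]ᵀ = Aᵀz.
Eliminating b: (233/576)·(row 1) − (-13/24)·(row 2) gives (763/576)·a = (233/576)·(-10) − (-13/24)·(13/12) = -83/24, so a = -1992/763.
Then b = ((13/12) − (-13/24)·(-1992/763))/(233/576) = -624/763.
At x = 1: ẑ = (-1992/763)·(1) + (-624/763)·(1) = -24/7.

ẑ = -3.429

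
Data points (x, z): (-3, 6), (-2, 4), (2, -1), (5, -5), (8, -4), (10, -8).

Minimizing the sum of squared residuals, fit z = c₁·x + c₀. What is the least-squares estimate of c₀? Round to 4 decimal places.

c₀ = 1.9761

With design matrix A, AᵀA = [[206, 20]; [20, 6]] and Aᵀz = [-165, -8]ᵀ.
det = 206·6 − 20² = 836.
c₁ = ((-165)·6 − 20·(-8))/836 = -415/418; c₀ = (206·(-8) − 20·(-165))/836 = 413/209.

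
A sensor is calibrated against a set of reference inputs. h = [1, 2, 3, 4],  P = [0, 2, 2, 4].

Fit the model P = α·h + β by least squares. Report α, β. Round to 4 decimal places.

α = 1.2000, β = -1.0000

From the data, Σh·h = 30, Σh = 10, Σ1 = 4.
Moment sums: Σh·P = 26, ΣP = 8.
Determinant 30·4 − 10² = 20.
α = (26·4 − 10·8)/20 = 6/5; β = (30·8 − 10·26)/20 = -1.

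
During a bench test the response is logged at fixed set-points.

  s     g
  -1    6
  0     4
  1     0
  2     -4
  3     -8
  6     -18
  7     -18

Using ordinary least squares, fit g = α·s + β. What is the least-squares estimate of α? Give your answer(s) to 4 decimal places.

Forming MᵀM = [[100, 18]; [18, 7]] and Mᵀg = [-272, -38]ᵀ gives MᵀM·[α, β]ᵀ = Mᵀg.
det = 100·7 − 18² = 376.
α = ((-272)·7 − 18·(-38))/376 = -305/94; β = (100·(-38) − 18·(-272))/376 = 137/47.

α = -3.2447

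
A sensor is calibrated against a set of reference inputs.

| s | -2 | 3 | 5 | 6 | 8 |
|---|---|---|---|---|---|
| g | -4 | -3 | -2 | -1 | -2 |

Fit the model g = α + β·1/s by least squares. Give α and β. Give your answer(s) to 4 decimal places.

α = -2.5479, β = 2.2753

From the data, Σ1 = 5, Σ1/s = 13/40, Σ1/s·1/s = 6401/14400.
Right-hand side: Σg = -12, Σ1/s·g = 11/60.
So AᵀA·[α, β]ᵀ = Aᵀg: [[5, 13/40]; [13/40, 6401/14400]]·[α, β]ᵀ = [-12, 11/60]ᵀ.
det = 5·(6401/14400) − (13/40)² = 7621/3600.
α = ((-12)·(6401/14400) − (13/40)·(11/60))/(7621/3600) = -38835/15242; β = (5·(11/60) − (13/40)·(-12))/(7621/3600) = 17340/7621.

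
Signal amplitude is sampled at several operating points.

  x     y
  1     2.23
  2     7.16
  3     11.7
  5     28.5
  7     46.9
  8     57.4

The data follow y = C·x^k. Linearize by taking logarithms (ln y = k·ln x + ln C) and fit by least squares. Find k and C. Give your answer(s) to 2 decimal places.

k = 1.56, C = 2.27

With ln yᵢ as the transformed response and ln xᵢ as the regressor:
Σln x = 7.4265, Σ(ln x)² = 12.3883, Σln y = 16.4781, Σln x·ln y = 25.3678.
Equations: 12.3883·k + 7.4265·ln C = 25.3678;  7.4265·k + 6·ln C = 16.4781.
Δ = 12.3883·6 − (7.4265)² = 19.1764; k = (25.3678·6 − 7.4265·16.4781)/19.1764 = 1.55564, ln C = (12.3883·16.4781 − 7.4265·25.3678)/19.1764 = 0.82084, so C = exp(0.82084) = 2.27240.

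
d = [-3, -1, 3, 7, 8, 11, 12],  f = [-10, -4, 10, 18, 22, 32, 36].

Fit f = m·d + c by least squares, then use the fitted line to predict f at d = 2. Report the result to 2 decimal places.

Forming AᵀA = [[397, 37]; [37, 7]] and Aᵀf = [1150, 104]ᵀ gives AᵀA·[m, c]ᵀ = Aᵀf.
det = 397·7 − 37² = 1410.
m = (1150·7 − 37·104)/1410 = 2101/705; c = (397·104 − 37·1150)/1410 = -631/705.
At d = 2: f̂ = (2101/705)·(2) + (-631/705)·(1) = 3571/705.

f̂ = 5.07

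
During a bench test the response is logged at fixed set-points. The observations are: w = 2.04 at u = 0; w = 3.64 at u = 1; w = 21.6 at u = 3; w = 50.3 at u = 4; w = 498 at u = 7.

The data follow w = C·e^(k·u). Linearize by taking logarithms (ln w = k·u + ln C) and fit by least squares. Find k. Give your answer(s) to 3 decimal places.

k = 0.801

Taking logs, ln w = k·u + ln C, so regress ln w on u.
AᵀA = [[75.0000, 15.0000]; [15.0000, 5]], rhs = [69.6563, 15.2062]ᵀ  (here Σu = 15.0000, Σ(u)² = 75.0000, Σln w = 15.2062, Σu·ln w = 69.6563).
Slope k = (n·Σu·ln w − Σu·Σln w)/(n·Σ(u)² − (Σu)²) = (5·69.6563 − 15.0000·15.2062)/150.0000 = 0.80125; ln C = (Σln w − k·Σu)/n = 0.63749.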